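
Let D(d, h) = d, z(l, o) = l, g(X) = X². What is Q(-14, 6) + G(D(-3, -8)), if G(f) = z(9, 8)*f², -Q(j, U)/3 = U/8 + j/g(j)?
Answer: 2211/28 ≈ 78.964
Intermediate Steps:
Q(j, U) = -3/j - 3*U/8 (Q(j, U) = -3*(U/8 + j/(j²)) = -3*(U*(⅛) + j/j²) = -3*(U/8 + 1/j) = -3*(1/j + U/8) = -3/j - 3*U/8)
G(f) = 9*f²
Q(-14, 6) + G(D(-3, -8)) = (-3/(-14) - 3/8*6) + 9*(-3)² = (-3*(-1/14) - 9/4) + 9*9 = (3/14 - 9/4) + 81 = -57/28 + 81 = 2211/28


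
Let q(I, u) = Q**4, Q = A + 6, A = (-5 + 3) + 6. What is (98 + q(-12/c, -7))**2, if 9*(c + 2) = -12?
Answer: 101969604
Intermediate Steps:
c = -10/3 (c = -2 + (1/9)*(-12) = -2 - 4/3 = -10/3 ≈ -3.3333)
A = 4 (A = -2 + 6 = 4)
Q = 10 (Q = 4 + 6 = 10)
q(I, u) = 10000 (q(I, u) = 10**4 = 10000)
(98 + q(-12/c, -7))**2 = (98 + 10000)**2 = 10098**2 = 101969604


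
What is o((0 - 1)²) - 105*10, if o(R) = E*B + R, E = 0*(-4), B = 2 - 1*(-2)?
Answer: -1049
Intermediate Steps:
B = 4 (B = 2 + 2 = 4)
E = 0
o(R) = R (o(R) = 0*4 + R = 0 + R = R)
o((0 - 1)²) - 105*10 = (0 - 1)² - 105*10 = (-1)² - 1*1050 = 1 - 1050 = -1049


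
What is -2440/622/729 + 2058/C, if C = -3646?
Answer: -235517911/413308737 ≈ -0.56984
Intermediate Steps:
-2440/622/729 + 2058/C = -2440/622/729 + 2058/(-3646) = -2440*1/622*(1/729) + 2058*(-1/3646) = -1220/311*1/729 - 1029/1823 = -1220/226719 - 1029/1823 = -235517911/413308737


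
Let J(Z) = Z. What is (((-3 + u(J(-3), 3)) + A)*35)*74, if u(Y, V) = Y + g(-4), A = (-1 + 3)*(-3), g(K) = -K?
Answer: -20720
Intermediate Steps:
A = -6 (A = 2*(-3) = -6)
u(Y, V) = 4 + Y (u(Y, V) = Y - 1*(-4) = Y + 4 = 4 + Y)
(((-3 + u(J(-3), 3)) + A)*35)*74 = (((-3 + (4 - 3)) - 6)*35)*74 = (((-3 + 1) - 6)*35)*74 = ((-2 - 6)*35)*74 = -8*35*74 = -280*74 = -20720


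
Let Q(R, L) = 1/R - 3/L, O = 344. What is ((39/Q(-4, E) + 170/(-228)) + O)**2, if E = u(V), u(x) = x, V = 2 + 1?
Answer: 31638092641/324900 ≈ 97378.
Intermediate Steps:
V = 3
E = 3
Q(R, L) = 1/R - 3/L
((39/Q(-4, E) + 170/(-228)) + O)**2 = ((39/(1/(-4) - 3/3) + 170/(-228)) + 344)**2 = ((39/(-1/4 - 3*1/3) + 170*(-1/228)) + 344)**2 = ((39/(-1/4 - 1) - 85/114) + 344)**2 = ((39/(-5/4) - 85/114) + 344)**2 = ((39*(-4/5) - 85/114) + 344)**2 = ((-156/5 - 85/114) + 344)**2 = (-18209/570 + 344)**2 = (177871/570)**2 = 31638092641/324900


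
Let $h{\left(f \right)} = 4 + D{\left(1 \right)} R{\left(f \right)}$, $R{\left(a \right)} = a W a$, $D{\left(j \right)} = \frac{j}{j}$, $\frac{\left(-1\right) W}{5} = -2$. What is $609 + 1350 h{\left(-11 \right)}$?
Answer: $1639509$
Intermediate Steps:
$W = 10$ ($W = \left(-5\right) \left(-2\right) = 10$)
$D{\left(j \right)} = 1$
$R{\left(a \right)} = 10 a^{2}$ ($R{\left(a \right)} = a 10 a = 10 a a = 10 a^{2}$)
$h{\left(f \right)} = 4 + 10 f^{2}$ ($h{\left(f \right)} = 4 + 1 \cdot 10 f^{2} = 4 + 10 f^{2}$)
$609 + 1350 h{\left(-11 \right)} = 609 + 1350 \left(4 + 10 \left(-11\right)^{2}\right) = 609 + 1350 \left(4 + 10 \cdot 121\right) = 609 + 1350 \left(4 + 1210\right) = 609 + 1350 \cdot 1214 = 609 + 1638900 = 1639509$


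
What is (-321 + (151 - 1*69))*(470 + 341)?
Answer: -193829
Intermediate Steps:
(-321 + (151 - 1*69))*(470 + 341) = (-321 + (151 - 69))*811 = (-321 + 82)*811 = -239*811 = -193829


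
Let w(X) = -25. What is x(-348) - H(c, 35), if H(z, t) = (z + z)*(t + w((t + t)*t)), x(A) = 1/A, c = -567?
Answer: 3946319/348 ≈ 11340.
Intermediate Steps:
H(z, t) = 2*z*(-25 + t) (H(z, t) = (z + z)*(t - 25) = (2*z)*(-25 + t) = 2*z*(-25 + t))
x(-348) - H(c, 35) = 1/(-348) - 2*(-567)*(-25 + 35) = -1/348 - 2*(-567)*10 = -1/348 - 1*(-11340) = -1/348 + 11340 = 3946319/348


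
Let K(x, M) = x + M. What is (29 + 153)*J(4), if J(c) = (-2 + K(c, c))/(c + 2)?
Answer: 182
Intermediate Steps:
K(x, M) = M + x
J(c) = (-2 + 2*c)/(2 + c) (J(c) = (-2 + (c + c))/(c + 2) = (-2 + 2*c)/(2 + c))
(29 + 153)*J(4) = (29 + 153)*(2*(-1 + 4)/(2 + 4)) = 182*(2*3/6) = 182*(2*(1/6)*3) = 182*1 = 182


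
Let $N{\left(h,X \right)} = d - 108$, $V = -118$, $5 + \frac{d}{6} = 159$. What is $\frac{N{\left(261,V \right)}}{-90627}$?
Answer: $- \frac{16}{1777} \approx -0.0090039$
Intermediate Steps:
$d = 924$ ($d = -30 + 6 \cdot 159 = -30 + 954 = 924$)
$N{\left(h,X \right)} = 816$ ($N{\left(h,X \right)} = 924 - 108 = 816$)
$\frac{N{\left(261,V \right)}}{-90627} = \frac{816}{-90627} = 816 \left(- \frac{1}{90627}\right) = - \frac{16}{1777}$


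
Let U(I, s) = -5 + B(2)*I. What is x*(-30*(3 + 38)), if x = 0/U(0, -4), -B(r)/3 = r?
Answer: 0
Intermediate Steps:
B(r) = -3*r
U(I, s) = -5 - 6*I (U(I, s) = -5 + (-3*2)*I = -5 - 6*I)
x = 0 (x = 0/(-5 - 6*0) = 0/(-5 + 0) = 0/(-5) = 0*(-1/5) = 0)
x*(-30*(3 + 38)) = 0*(-30*(3 + 38)) = 0*(-30*41) = 0*(-1230) = 0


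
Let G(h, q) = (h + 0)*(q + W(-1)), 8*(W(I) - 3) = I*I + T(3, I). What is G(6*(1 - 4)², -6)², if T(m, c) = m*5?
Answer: 2916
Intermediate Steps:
T(m, c) = 5*m
W(I) = 39/8 + I²/8 (W(I) = 3 + (I*I + 5*3)/8 = 3 + (I² + 15)/8 = 3 + (15 + I²)/8 = 3 + (15/8 + I²/8) = 39/8 + I²/8)
G(h, q) = h*(5 + q) (G(h, q) = (h + 0)*(q + (39/8 + (⅛)*(-1)²)) = h*(q + (39/8 + (⅛)*1)) = h*(q + (39/8 + ⅛)) = h*(q + 5) = h*(5 + q))
G(6*(1 - 4)², -6)² = ((6*(1 - 4)²)*(5 - 6))² = ((6*(-3)²)*(-1))² = ((6*9)*(-1))² = (54*(-1))² = (-54)² = 2916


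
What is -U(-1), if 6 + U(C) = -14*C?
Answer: -8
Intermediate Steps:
U(C) = -6 - 14*C
-U(-1) = -(-6 - 14*(-1)) = -(-6 + 14) = -1*8 = -8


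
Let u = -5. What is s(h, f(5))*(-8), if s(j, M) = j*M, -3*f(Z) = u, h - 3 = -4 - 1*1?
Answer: 80/3 ≈ 26.667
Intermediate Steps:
h = -2 (h = 3 + (-4 - 1*1) = 3 + (-4 - 1) = 3 - 5 = -2)
f(Z) = 5/3 (f(Z) = -1/3*(-5) = 5/3)
s(j, M) = M*j
s(h, f(5))*(-8) = ((5/3)*(-2))*(-8) = -10/3*(-8) = 80/3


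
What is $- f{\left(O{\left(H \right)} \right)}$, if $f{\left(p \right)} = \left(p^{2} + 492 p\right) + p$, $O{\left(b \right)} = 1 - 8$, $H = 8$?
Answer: $3402$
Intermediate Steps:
$O{\left(b \right)} = -7$
$f{\left(p \right)} = p^{2} + 493 p$
$- f{\left(O{\left(H \right)} \right)} = - \left(-7\right) \left(493 - 7\right) = - \left(-7\right) 486 = \left(-1\right) \left(-3402\right) = 3402$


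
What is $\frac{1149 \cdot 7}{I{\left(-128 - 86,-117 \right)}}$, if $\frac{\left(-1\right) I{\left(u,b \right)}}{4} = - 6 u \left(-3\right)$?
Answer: $\frac{2681}{5136} \approx 0.522$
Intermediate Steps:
$I{\left(u,b \right)} = - 72 u$ ($I{\left(u,b \right)} = - 4 - 6 u \left(-3\right) = - 4 \cdot 18 u = - 72 u$)
$\frac{1149 \cdot 7}{I{\left(-128 - 86,-117 \right)}} = \frac{1149 \cdot 7}{\left(-72\right) \left(-128 - 86\right)} = \frac{8043}{\left(-72\right) \left(-214\right)} = \frac{8043}{15408} = 8043 \cdot \frac{1}{15408} = \frac{2681}{5136}$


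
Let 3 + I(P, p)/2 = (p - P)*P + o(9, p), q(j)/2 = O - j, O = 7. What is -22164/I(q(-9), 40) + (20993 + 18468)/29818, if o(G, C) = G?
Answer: -160052147/3906158 ≈ -40.974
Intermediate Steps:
q(j) = 14 - 2*j (q(j) = 2*(7 - j) = 14 - 2*j)
I(P, p) = 12 + 2*P*(p - P) (I(P, p) = -6 + 2*((p - P)*P + 9) = -6 + 2*(P*(p - P) + 9) = -6 + 2*(9 + P*(p - P)) = -6 + (18 + 2*P*(p - P)) = 12 + 2*P*(p - P))
-22164/I(q(-9), 40) + (20993 + 18468)/29818 = -22164/(12 - 2*(14 - 2*(-9))² + 2*(14 - 2*(-9))*40) + (20993 + 18468)/29818 = -22164/(12 - 2*(14 + 18)² + 2*(14 + 18)*40) + 39461*(1/29818) = -22164/(12 - 2*32² + 2*32*40) + 39461/29818 = -22164/(12 - 2*1024 + 2560) + 39461/29818 = -22164/(12 - 2048 + 2560) + 39461/29818 = -22164/524 + 39461/29818 = -22164*1/524 + 39461/29818 = -5541/131 + 39461/29818 = -160052147/3906158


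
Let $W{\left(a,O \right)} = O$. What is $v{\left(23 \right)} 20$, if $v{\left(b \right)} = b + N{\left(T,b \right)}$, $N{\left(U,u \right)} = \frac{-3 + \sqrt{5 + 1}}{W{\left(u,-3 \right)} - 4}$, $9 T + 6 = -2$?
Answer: $\frac{3280}{7} - \frac{20 \sqrt{6}}{7} \approx 461.57$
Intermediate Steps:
$T = - \frac{8}{9}$ ($T = - \frac{2}{3} + \frac{1}{9} \left(-2\right) = - \frac{2}{3} - \frac{2}{9} = - \frac{8}{9} \approx -0.88889$)
$N{\left(U,u \right)} = \frac{3}{7} - \frac{\sqrt{6}}{7}$ ($N{\left(U,u \right)} = \frac{-3 + \sqrt{5 + 1}}{-3 - 4} = \frac{-3 + \sqrt{6}}{-7} = \left(-3 + \sqrt{6}\right) \left(- \frac{1}{7}\right) = \frac{3}{7} - \frac{\sqrt{6}}{7}$)
$v{\left(b \right)} = \frac{3}{7} + b - \frac{\sqrt{6}}{7}$ ($v{\left(b \right)} = b + \left(\frac{3}{7} - \frac{\sqrt{6}}{7}\right) = \frac{3}{7} + b - \frac{\sqrt{6}}{7}$)
$v{\left(23 \right)} 20 = \left(\frac{3}{7} + 23 - \frac{\sqrt{6}}{7}\right) 20 = \left(\frac{164}{7} - \frac{\sqrt{6}}{7}\right) 20 = \frac{3280}{7} - \frac{20 \sqrt{6}}{7}$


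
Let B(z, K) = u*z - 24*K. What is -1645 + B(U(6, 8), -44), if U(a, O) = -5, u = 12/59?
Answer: -34811/59 ≈ -590.02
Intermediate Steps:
u = 12/59 (u = 12*(1/59) = 12/59 ≈ 0.20339)
B(z, K) = -24*K + 12*z/59 (B(z, K) = 12*z/59 - 24*K = -24*K + 12*z/59)
-1645 + B(U(6, 8), -44) = -1645 + (-24*(-44) + (12/59)*(-5)) = -1645 + (1056 - 60/59) = -1645 + 62244/59 = -34811/59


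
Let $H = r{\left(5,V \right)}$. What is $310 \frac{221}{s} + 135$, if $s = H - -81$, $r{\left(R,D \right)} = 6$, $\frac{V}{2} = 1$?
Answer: $\frac{80255}{87} \approx 922.47$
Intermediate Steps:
$V = 2$ ($V = 2 \cdot 1 = 2$)
$H = 6$
$s = 87$ ($s = 6 - -81 = 6 + 81 = 87$)
$310 \frac{221}{s} + 135 = 310 \cdot \frac{221}{87} + 135 = \frac{68510}{87} + 135 = \frac{80255}{87}$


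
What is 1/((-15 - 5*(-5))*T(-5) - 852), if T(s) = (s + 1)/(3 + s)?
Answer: -1/832 ≈ -0.0012019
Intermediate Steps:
T(s) = (1 + s)/(3 + s)
1/((-15 - 5*(-5))*T(-5) - 852) = 1/((-15 - 5*(-5))*((1 - 5)/(3 - 5)) - 852) = 1/((-15 + 25)*(-4/(-2)) - 852) = 1/(10*(-½*(-4)) - 852) = 1/(10*2 - 852) = 1/(20 - 852) = 1/(-832) = -1/832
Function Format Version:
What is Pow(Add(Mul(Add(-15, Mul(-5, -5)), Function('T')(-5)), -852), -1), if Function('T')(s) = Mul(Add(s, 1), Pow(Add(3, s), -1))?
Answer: Rational(-1, 832) ≈ -0.0012019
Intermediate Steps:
Function('T')(s) = Mul(Pow(Add(3, s), -1), Add(1, s)) (Function('T')(s) = Mul(Add(1, s), Pow(Add(3, s), -1)) = Mul(Pow(Add(3, s), -1), Add(1, s)))
Pow(Add(Mul(Add(-15, Mul(-5, -5)), Function('T')(-5)), -852), -1) = Pow(Add(Mul(Add(-15, Mul(-5, -5)), Mul(Pow(Add(3, -5), -1), Add(1, -5))), -852), -1) = Pow(Add(Mul(Add(-15, 25), Mul(Pow(-2, -1), -4)), -852), -1) = Pow(Add(Mul(10, Mul(Rational(-1, 2), -4)), -852), -1) = Pow(Add(Mul(10, 2), -852), -1) = Pow(Add(20, -852), -1) = Pow(-832, -1) = Rational(-1, 832)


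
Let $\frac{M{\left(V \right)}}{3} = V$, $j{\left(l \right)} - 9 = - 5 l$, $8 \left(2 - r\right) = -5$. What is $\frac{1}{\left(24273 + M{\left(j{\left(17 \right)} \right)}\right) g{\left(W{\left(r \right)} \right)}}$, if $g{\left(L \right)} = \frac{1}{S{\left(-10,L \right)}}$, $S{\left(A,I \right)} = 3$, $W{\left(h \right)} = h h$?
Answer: $\frac{1}{8015} \approx 0.00012477$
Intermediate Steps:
$r = \frac{21}{8}$ ($r = 2 - - \frac{5}{8} = 2 + \frac{5}{8} = \frac{21}{8} \approx 2.625$)
$W{\left(h \right)} = h^{2}$
$j{\left(l \right)} = 9 - 5 l$
$M{\left(V \right)} = 3 V$
$g{\left(L \right)} = \frac{1}{3}$
$\frac{1}{\left(24273 + M{\left(j{\left(17 \right)} \right)}\right) g{\left(W{\left(r \right)} \right)}} = \frac{\frac{1}{\frac{1}{3}}}{24273 + 3 \left(9 - 85\right)} = \frac{1}{24273 + 3 \left(9 - 85\right)} 3 = \frac{1}{24273 + 3 \left(-76\right)} 3 = \frac{1}{24273 - 228} \cdot 3 = \frac{1}{24045} \cdot 3 = \frac{1}{8015}$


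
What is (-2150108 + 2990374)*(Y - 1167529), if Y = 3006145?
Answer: 1544926511856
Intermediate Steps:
(-2150108 + 2990374)*(Y - 1167529) = (-2150108 + 2990374)*(3006145 - 1167529) = 840266*1838616 = 1544926511856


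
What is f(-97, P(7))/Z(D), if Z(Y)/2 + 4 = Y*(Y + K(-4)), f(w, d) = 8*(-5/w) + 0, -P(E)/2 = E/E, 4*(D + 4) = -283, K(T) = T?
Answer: 320/9129737 ≈ 3.5050e-5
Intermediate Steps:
D = -299/4 (D = -4 + (1/4)*(-283) = -4 - 283/4 = -299/4 ≈ -74.750)
P(E) = -2 (P(E) = -2*E/E = -2*1 = -2)
f(w, d) = -40/w (f(w, d) = -40/w + 0 = -40/w)
Z(Y) = -8 + 2*Y*(-4 + Y) (Z(Y) = -8 + 2*(Y*(Y - 4)) = -8 + 2*(Y*(-4 + Y)) = -8 + 2*Y*(-4 + Y))
f(-97, P(7))/Z(D) = (-40/(-97))/(-8 - 8*(-299/4) + 2*(-299/4)**2) = (-40*(-1/97))/(-8 + 598 + 2*(89401/16)) = 40/(97*(-8 + 598 + 89401/8)) = 40/(97*(94121/8)) = (40/97)*(8/94121) = 320/9129737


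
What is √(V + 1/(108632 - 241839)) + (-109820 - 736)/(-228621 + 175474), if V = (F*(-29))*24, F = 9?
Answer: 110556/53147 + I*√111149072907343/133207 ≈ 2.0802 + 79.145*I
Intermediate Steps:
V = -6264 (V = (9*(-29))*24 = -261*24 = -6264)
√(V + 1/(108632 - 241839)) + (-109820 - 736)/(-228621 + 175474) = √(-6264 + 1/(108632 - 241839)) + (-109820 - 736)/(-228621 + 175474) = √(-6264 + 1/(-133207)) - 110556/(-53147) = √(-6264 - 1/133207) - 110556*(-1/53147) = √(-834408649/133207) + 110556/53147 = I*√111149072907343/133207 + 110556/53147 = 110556/53147 + I*√111149072907343/133207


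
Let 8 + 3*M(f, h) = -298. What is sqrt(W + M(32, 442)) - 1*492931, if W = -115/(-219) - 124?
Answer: -492931 + 67*I*sqrt(2409)/219 ≈ -4.9293e+5 + 15.016*I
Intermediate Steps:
M(f, h) = -102 (M(f, h) = -8/3 + (1/3)*(-298) = -8/3 - 298/3 = -102)
W = -27041/219 (W = -115*(-1/219) - 124 = 115/219 - 124 = -27041/219 ≈ -123.47)
sqrt(W + M(32, 442)) - 1*492931 = sqrt(-27041/219 - 102) - 1*492931 = sqrt(-49379/219) - 492931 = 67*I*sqrt(2409)/219 - 492931 = -492931 + 67*I*sqrt(2409)/219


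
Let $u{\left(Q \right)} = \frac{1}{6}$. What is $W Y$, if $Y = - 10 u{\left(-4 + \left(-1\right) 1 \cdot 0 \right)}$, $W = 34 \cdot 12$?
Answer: $-680$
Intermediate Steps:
$u{\left(Q \right)} = \frac{1}{6}$
$W = 408$
$Y = - \frac{5}{3}$ ($Y = \left(-10\right) \frac{1}{6} = - \frac{5}{3} \approx -1.6667$)
$W Y = 408 \left(- \frac{5}{3}\right) = -680$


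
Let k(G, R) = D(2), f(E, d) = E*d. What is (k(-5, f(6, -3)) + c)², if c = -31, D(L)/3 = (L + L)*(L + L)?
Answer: 289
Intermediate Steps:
D(L) = 12*L² (D(L) = 3*((L + L)*(L + L)) = 3*((2*L)*(2*L)) = 3*(4*L²) = 12*L²)
k(G, R) = 48 (k(G, R) = 12*2² = 12*4 = 48)
(k(-5, f(6, -3)) + c)² = (48 - 31)² = 17² = 289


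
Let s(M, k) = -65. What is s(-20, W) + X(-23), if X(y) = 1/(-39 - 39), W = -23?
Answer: -5071/78 ≈ -65.013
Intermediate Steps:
X(y) = -1/78 (X(y) = 1/(-78) = -1/78)
s(-20, W) + X(-23) = -65 - 1/78 = -5071/78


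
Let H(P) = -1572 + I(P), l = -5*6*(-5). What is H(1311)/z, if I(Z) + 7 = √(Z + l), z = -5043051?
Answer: 1579/5043051 - √1461/5043051 ≈ 0.00030552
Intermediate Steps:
l = 150 (l = -30*(-5) = 150)
I(Z) = -7 + √(150 + Z) (I(Z) = -7 + √(Z + 150) = -7 + √(150 + Z))
H(P) = -1579 + √(150 + P) (H(P) = -1572 + (-7 + √(150 + P)) = -1579 + √(150 + P))
H(1311)/z = (-1579 + √(150 + 1311))/(-5043051) = (-1579 + √1461)*(-1/5043051) = 1579/5043051 - √1461/5043051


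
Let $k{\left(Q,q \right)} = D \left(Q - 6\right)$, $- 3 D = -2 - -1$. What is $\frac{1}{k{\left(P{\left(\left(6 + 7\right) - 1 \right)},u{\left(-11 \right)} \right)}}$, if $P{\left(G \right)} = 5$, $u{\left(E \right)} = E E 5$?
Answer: $-3$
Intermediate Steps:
$u{\left(E \right)} = 5 E^{2}$ ($u{\left(E \right)} = E^{2} \cdot 5 = 5 E^{2}$)
$D = \frac{1}{3}$ ($D = - \frac{-2 - -1}{3} = - \frac{-2 + 1}{3} = \left(- \frac{1}{3}\right) \left(-1\right) = \frac{1}{3} \approx 0.33333$)
$k{\left(Q,q \right)} = -2 + \frac{Q}{3}$ ($k{\left(Q,q \right)} = \frac{Q - 6}{3} = \frac{-6 + Q}{3} = -2 + \frac{Q}{3}$)
$\frac{1}{k{\left(P{\left(\left(6 + 7\right) - 1 \right)},u{\left(-11 \right)} \right)}} = \frac{1}{-2 + \frac{1}{3} \cdot 5} = \frac{1}{-2 + \frac{5}{3}} = \frac{1}{- \frac{1}{3}} = -3$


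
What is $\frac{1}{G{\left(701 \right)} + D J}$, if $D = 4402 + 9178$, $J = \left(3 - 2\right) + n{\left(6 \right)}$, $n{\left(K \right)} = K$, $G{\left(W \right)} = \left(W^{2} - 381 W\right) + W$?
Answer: $\frac{1}{320081} \approx 3.1242 \cdot 10^{-6}$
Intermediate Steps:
$G{\left(W \right)} = W^{2} - 380 W$
$J = 7$ ($J = \left(3 - 2\right) + 6 = 1 + 6 = 7$)
$D = 13580$
$\frac{1}{G{\left(701 \right)} + D J} = \frac{1}{701 \left(-380 + 701\right) + 13580 \cdot 7} = \frac{1}{701 \cdot 321 + 95060} = \frac{1}{225021 + 95060} = \frac{1}{320081}$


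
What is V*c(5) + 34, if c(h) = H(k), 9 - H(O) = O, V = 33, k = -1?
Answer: 364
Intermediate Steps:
H(O) = 9 - O
c(h) = 10 (c(h) = 9 - 1*(-1) = 9 + 1 = 10)
V*c(5) + 34 = 33*10 + 34 = 330 + 34 = 364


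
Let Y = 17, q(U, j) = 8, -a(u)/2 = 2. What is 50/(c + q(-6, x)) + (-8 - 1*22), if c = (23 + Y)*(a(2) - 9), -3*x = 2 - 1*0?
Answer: -7705/256 ≈ -30.098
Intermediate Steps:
x = -⅔ (x = -(2 - 1*0)/3 = -(2 + 0)/3 = -⅓*2 = -⅔ ≈ -0.66667)
a(u) = -4 (a(u) = -2*2 = -4)
c = -520 (c = (23 + 17)*(-4 - 9) = 40*(-13) = -520)
50/(c + q(-6, x)) + (-8 - 1*22) = 50/(-520 + 8) + (-8 - 1*22) = 50/(-512) + (-8 - 22) = 50*(-1/512) - 30 = -25/256 - 30 = -7705/256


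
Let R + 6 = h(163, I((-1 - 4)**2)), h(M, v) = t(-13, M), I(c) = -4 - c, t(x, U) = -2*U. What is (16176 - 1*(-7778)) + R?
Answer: 23622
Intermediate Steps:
h(M, v) = -2*M
R = -332 (R = -6 - 2*163 = -6 - 326 = -332)
(16176 - 1*(-7778)) + R = (16176 - 1*(-7778)) - 332 = (16176 + 7778) - 332 = 23954 - 332 = 23622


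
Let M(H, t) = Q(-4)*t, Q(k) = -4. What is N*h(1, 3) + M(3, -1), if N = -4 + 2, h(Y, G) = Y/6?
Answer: 11/3 ≈ 3.6667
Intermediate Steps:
h(Y, G) = Y/6 (h(Y, G) = Y*(⅙) = Y/6)
N = -2
M(H, t) = -4*t
N*h(1, 3) + M(3, -1) = -1/3 - 4*(-1) = -2*⅙ + 4 = -⅓ + 4 = 11/3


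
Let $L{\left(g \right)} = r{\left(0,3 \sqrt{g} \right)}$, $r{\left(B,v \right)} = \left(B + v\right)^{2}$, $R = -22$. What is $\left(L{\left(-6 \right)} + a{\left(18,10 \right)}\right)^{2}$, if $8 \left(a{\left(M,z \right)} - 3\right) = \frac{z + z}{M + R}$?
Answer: $\frac{170569}{64} \approx 2665.1$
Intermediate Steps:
$a{\left(M,z \right)} = 3 + \frac{z}{4 \left(-22 + M\right)}$ ($a{\left(M,z \right)} = 3 + \frac{\left(z + z\right) \frac{1}{M - 22}}{8} = 3 + \frac{2 z \frac{1}{-22 + M}}{8} = 3 + \frac{z}{4 \left(-22 + M\right)}$)
$L{\left(g \right)} = 9 g$ ($L{\left(g \right)} = \left(0 + 3 \sqrt{g}\right)^{2} = \left(3 \sqrt{g}\right)^{2} = 9 g$)
$\left(L{\left(-6 \right)} + a{\left(18,10 \right)}\right)^{2} = \left(9 \left(-6\right) + \frac{-264 + 10 + 12 \cdot 18}{4 \left(-22 + 18\right)}\right)^{2} = \left(-54 + \frac{-264 + 10 + 216}{4 \left(-4\right)}\right)^{2} = \left(-54 + \frac{1}{4} \left(- \frac{1}{4}\right) \left(-38\right)\right)^{2} = \left(-54 + \frac{19}{8}\right)^{2} = \left(- \frac{413}{8}\right)^{2} = \frac{170569}{64}$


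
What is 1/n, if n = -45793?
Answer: -1/45793 ≈ -2.1837e-5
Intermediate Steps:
1/n = 1/(-45793) = -1/45793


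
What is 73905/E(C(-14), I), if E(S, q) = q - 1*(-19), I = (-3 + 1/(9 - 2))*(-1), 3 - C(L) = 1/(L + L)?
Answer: 172445/51 ≈ 3381.3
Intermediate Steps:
C(L) = 3 - 1/(2*L) (C(L) = 3 - 1/(L + L) = 3 - 1/(2*L))
I = 20/7 (I = (-3 + 1/7)*(-1) = (-3 + ⅐)*(-1) = -20/7*(-1) = 20/7 ≈ 2.8571)
E(S, q) = 19 + q (E(S, q) = q + 19 = 19 + q)
73905/E(C(-14), I) = 73905/(19 + 20/7) = 73905/(153/7) = 73905*(7/153) = 172445/51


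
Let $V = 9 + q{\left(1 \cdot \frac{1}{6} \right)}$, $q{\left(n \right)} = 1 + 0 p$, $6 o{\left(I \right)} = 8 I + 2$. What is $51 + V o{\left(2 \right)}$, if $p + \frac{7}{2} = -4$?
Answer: $81$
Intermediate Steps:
$p = - \frac{15}{2}$ ($p = - \frac{7}{2} - 4 = - \frac{15}{2} \approx -7.5$)
$o{\left(I \right)} = \frac{1}{3} + \frac{4 I}{3}$ ($o{\left(I \right)} = \frac{8 I + 2}{6} = \frac{2 + 8 I}{6} = \frac{1}{3} + \frac{4 I}{3}$)
$q{\left(n \right)} = 1$ ($q{\left(n \right)} = 1 + 0 \left(- \frac{15}{2}\right) = 1 + 0 = 1$)
$V = 10$ ($V = 9 + 1 = 10$)
$51 + V o{\left(2 \right)} = 51 + 10 \left(\frac{1}{3} + \frac{4}{3} \cdot 2\right) = 51 + 10 \left(\frac{1}{3} + \frac{8}{3}\right) = 51 + 10 \cdot 3 = 51 + 30 = 81$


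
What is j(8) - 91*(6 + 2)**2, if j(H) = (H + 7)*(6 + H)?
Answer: -5614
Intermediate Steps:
j(H) = (6 + H)*(7 + H) (j(H) = (7 + H)*(6 + H) = (6 + H)*(7 + H))
j(8) - 91*(6 + 2)**2 = (42 + 8**2 + 13*8) - 91*(6 + 2)**2 = (42 + 64 + 104) - 91*8**2 = 210 - 91*64 = 210 - 5824 = -5614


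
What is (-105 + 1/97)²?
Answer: 103713856/9409 ≈ 11023.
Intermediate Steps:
(-105 + 1/97)² = (-10184/97)² = 103713856/9409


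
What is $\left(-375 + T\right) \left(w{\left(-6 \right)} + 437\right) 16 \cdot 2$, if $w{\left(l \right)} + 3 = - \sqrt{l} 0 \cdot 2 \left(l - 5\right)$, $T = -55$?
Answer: $-5971840$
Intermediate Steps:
$w{\left(l \right)} = -3$ ($w{\left(l \right)} = -3 + - \sqrt{l} 0 \cdot 2 \left(l - 5\right) = -3 + 0 \cdot 2 \left(-5 + l\right) = -3 + 0 \left(-10 + 2 l\right) = -3 + 0 = -3$)
$\left(-375 + T\right) \left(w{\left(-6 \right)} + 437\right) 16 \cdot 2 = \left(-375 - 55\right) \left(-3 + 437\right) 16 \cdot 2 = \left(-430\right) 434 \cdot 32 = \left(-186620\right) 32 = -5971840$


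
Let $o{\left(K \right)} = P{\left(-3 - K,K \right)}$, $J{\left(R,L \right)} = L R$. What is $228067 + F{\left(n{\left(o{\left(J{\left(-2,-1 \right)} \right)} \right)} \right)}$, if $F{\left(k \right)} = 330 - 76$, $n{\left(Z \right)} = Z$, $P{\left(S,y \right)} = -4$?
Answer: $228321$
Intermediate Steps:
$o{\left(K \right)} = -4$
$F{\left(k \right)} = 254$ ($F{\left(k \right)} = 330 - 76 = 254$)
$228067 + F{\left(n{\left(o{\left(J{\left(-2,-1 \right)} \right)} \right)} \right)} = 228067 + 254 = 228321$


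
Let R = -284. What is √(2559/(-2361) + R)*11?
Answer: 33*I*√19619123/787 ≈ 185.73*I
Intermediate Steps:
√(2559/(-2361) + R)*11 = √(2559/(-2361) - 284)*11 = √(2559*(-1/2361) - 284)*11 = √(-853/787 - 284)*11 = √(-224361/787)*11 = (3*I*√19619123/787)*11 = 33*I*√19619123/787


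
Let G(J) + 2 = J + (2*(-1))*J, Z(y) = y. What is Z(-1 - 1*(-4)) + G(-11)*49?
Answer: 444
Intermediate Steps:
G(J) = -2 - J (G(J) = -2 + (J + (2*(-1))*J) = -2 + (J - 2*J) = -2 - J)
Z(-1 - 1*(-4)) + G(-11)*49 = (-1 - 1*(-4)) + (-2 - 1*(-11))*49 = (-1 + 4) + (-2 + 11)*49 = 3 + 9*49 = 3 + 441 = 444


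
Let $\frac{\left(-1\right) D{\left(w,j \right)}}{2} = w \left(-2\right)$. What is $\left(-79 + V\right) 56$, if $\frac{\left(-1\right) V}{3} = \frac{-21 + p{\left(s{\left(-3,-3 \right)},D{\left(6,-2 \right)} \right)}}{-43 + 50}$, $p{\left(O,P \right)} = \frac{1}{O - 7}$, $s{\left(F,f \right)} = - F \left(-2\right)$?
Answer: $- \frac{50936}{13} \approx -3918.2$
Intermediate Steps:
$D{\left(w,j \right)} = 4 w$ ($D{\left(w,j \right)} = - 2 w \left(-2\right) = - 2 \left(- 2 w\right) = 4 w$)
$s{\left(F,f \right)} = 2 F$ ($s{\left(F,f \right)} = - \left(-2\right) F = 2 F$)
$p{\left(O,P \right)} = \frac{1}{-7 + O}$
$V = \frac{822}{91}$ ($V = - 3 \frac{-21 + \frac{1}{-7 + 2 \left(-3\right)}}{-43 + 50} = - 3 \frac{-21 + \frac{1}{-7 - 6}}{7} = - 3 \left(-21 + \frac{1}{-13}\right) \frac{1}{7} = - 3 \left(-21 - \frac{1}{13}\right) \frac{1}{7} = - 3 \left(\left(- \frac{274}{13}\right) \frac{1}{7}\right) = \left(-3\right) \left(- \frac{274}{91}\right) = \frac{822}{91} \approx 9.033$)
$\left(-79 + V\right) 56 = \left(-79 + \frac{822}{91}\right) 56 = \left(- \frac{6367}{91}\right) 56 = - \frac{50936}{13}$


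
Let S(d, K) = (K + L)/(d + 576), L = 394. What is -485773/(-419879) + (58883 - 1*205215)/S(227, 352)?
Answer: -24668674938613/156614867 ≈ -1.5751e+5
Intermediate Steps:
S(d, K) = (394 + K)/(576 + d) (S(d, K) = (K + 394)/(d + 576) = (394 + K)/(576 + d))
-485773/(-419879) + (58883 - 1*205215)/S(227, 352) = -485773/(-419879) + (58883 - 1*205215)/(((394 + 352)/(576 + 227))) = -485773*(-1/419879) + (58883 - 205215)/((746/803)) = 485773/419879 - 146332/((1/803)*746) = 485773/419879 - 146332/746/803 = 485773/419879 - 146332*803/746 = 485773/419879 - 58752298/373 = -24668674938613/156614867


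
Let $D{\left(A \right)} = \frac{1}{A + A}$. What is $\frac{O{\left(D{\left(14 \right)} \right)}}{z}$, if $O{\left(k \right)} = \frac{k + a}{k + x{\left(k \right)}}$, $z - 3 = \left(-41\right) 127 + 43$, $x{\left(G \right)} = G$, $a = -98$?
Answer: $\frac{211}{794} \approx 0.26574$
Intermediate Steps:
$D{\left(A \right)} = \frac{1}{2 A}$
$z = -5161$ ($z = 3 + \left(\left(-41\right) 127 + 43\right) = 3 + \left(-5207 + 43\right) = 3 - 5164 = -5161$)
$O{\left(k \right)} = \frac{-98 + k}{2 k}$ ($O{\left(k \right)} = \frac{k - 98}{k + k} = \frac{-98 + k}{2 k}$)
$\frac{O{\left(D{\left(14 \right)} \right)}}{z} = \frac{\frac{1}{2} \frac{1}{\frac{1}{2} \cdot \frac{1}{14}} \left(-98 + \frac{1}{2 \cdot 14}\right)}{-5161} = \frac{-98 + \frac{1}{2} \cdot \frac{1}{14}}{2 \cdot \frac{1}{2} \cdot \frac{1}{14}} \left(- \frac{1}{5161}\right) = \frac{\frac{1}{\frac{1}{28}} \left(-98 + \frac{1}{28}\right)}{2} \left(- \frac{1}{5161}\right) = \frac{1}{2} \cdot 28 \left(- \frac{2743}{28}\right) \left(- \frac{1}{5161}\right) = \left(- \frac{2743}{2}\right) \left(- \frac{1}{5161}\right) = \frac{211}{794}$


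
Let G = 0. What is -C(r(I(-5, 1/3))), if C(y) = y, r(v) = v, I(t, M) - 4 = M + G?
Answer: -13/3 ≈ -4.3333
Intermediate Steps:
I(t, M) = 4 + M (I(t, M) = 4 + (M + 0) = 4 + M)
-C(r(I(-5, 1/3))) = -(4 + 1/3) = -(4 + ⅓) = -1*13/3 = -13/3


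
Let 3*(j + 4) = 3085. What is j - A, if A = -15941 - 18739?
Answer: 107113/3 ≈ 35704.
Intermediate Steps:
j = 3073/3 (j = -4 + (⅓)*3085 = -4 + 3085/3 = 3073/3 ≈ 1024.3)
A = -34680
j - A = 3073/3 - 1*(-34680) = 3073/3 + 34680 = 107113/3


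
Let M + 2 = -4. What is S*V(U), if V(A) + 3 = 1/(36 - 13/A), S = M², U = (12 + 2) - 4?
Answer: -37116/347 ≈ -106.96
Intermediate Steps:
M = -6 (M = -2 - 4 = -6)
U = 10 (U = 14 - 4 = 10)
S = 36 (S = (-6)² = 36)
V(A) = -3 + 1/(36 - 13/A)
S*V(U) = 36*((39 - 107*10)/(-13 + 36*10)) = 36*((39 - 1070)/(-13 + 360)) = 36*(-1031/347) = -37116/347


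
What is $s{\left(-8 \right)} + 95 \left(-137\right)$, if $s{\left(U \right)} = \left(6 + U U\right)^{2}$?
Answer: $-8115$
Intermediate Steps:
$s{\left(U \right)} = \left(6 + U^{2}\right)^{2}$
$s{\left(-8 \right)} + 95 \left(-137\right) = \left(6 + \left(-8\right)^{2}\right)^{2} + 95 \left(-137\right) = \left(6 + 64\right)^{2} - 13015 = 70^{2} - 13015 = 4900 - 13015 = -8115$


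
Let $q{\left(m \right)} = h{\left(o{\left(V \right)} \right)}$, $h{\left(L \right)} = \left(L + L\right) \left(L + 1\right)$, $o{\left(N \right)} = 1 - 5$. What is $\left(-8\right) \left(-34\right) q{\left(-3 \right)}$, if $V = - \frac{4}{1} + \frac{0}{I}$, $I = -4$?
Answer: $6528$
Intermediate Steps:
$V = -4$ ($V = - \frac{4}{1} + \frac{0}{-4} = \left(-4\right) 1 + 0 \left(- \frac{1}{4}\right) = -4 + 0 = -4$)
$o{\left(N \right)} = -4$
$h{\left(L \right)} = 2 L \left(1 + L\right)$
$q{\left(m \right)} = 24$ ($q{\left(m \right)} = 2 \left(-4\right) \left(1 - 4\right) = 2 \left(-4\right) \left(-3\right) = 24$)
$\left(-8\right) \left(-34\right) q{\left(-3 \right)} = \left(-8\right) \left(-34\right) 24 = 272 \cdot 24 = 6528$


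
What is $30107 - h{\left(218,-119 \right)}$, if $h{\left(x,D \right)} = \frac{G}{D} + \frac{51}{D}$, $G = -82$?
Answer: $\frac{3582702}{119} \approx 30107.0$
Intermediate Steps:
$h{\left(x,D \right)} = - \frac{31}{D}$ ($h{\left(x,D \right)} = - \frac{82}{D} + \frac{51}{D} = - \frac{31}{D}$)
$30107 - h{\left(218,-119 \right)} = 30107 - - \frac{31}{-119} = 30107 - \left(-31\right) \left(- \frac{1}{119}\right) = 30107 - \frac{31}{119} = \frac{3582702}{119}$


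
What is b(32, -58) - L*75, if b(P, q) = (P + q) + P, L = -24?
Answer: 1806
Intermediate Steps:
b(P, q) = q + 2*P
b(32, -58) - L*75 = (-58 + 2*32) - (-24)*75 = (-58 + 64) - 1*(-1800) = 6 + 1800 = 1806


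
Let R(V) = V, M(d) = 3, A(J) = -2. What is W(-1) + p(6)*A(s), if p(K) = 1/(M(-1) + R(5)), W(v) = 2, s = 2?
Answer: 7/4 ≈ 1.7500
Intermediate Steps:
p(K) = ⅛ (p(K) = 1/(3 + 5) = 1/8 = ⅛)
W(-1) + p(6)*A(s) = 2 + (⅛)*(-2) = 2 - ¼ = 7/4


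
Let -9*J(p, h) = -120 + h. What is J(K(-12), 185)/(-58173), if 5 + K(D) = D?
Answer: 65/523557 ≈ 0.00012415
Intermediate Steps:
K(D) = -5 + D
J(p, h) = 40/3 - h/9 (J(p, h) = -(-120 + h)/9 = 40/3 - h/9)
J(K(-12), 185)/(-58173) = (40/3 - ⅑*185)/(-58173) = (40/3 - 185/9)*(-1/58173) = -65/9*(-1/58173) = 65/523557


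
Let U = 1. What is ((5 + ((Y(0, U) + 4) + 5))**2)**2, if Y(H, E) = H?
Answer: 38416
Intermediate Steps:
((5 + ((Y(0, U) + 4) + 5))**2)**2 = ((5 + ((0 + 4) + 5))**2)**2 = ((5 + (4 + 5))**2)**2 = ((5 + 9)**2)**2 = (14**2)**2 = 196**2 = 38416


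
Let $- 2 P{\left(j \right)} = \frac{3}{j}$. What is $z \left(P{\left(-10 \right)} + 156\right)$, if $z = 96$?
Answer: $\frac{74952}{5} \approx 14990.0$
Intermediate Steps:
$P{\left(j \right)} = - \frac{3}{2 j}$ ($P{\left(j \right)} = - \frac{3 \frac{1}{j}}{2} = - \frac{3}{2 j}$)
$z \left(P{\left(-10 \right)} + 156\right) = 96 \left(- \frac{3}{2 \left(-10\right)} + 156\right) = 96 \left(\left(- \frac{3}{2}\right) \left(- \frac{1}{10}\right) + 156\right) = 96 \left(\frac{3}{20} + 156\right) = 96 \cdot \frac{3123}{20} = \frac{74952}{5}$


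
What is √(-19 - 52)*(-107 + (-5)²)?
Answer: -82*I*√71 ≈ -690.94*I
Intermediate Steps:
√(-19 - 52)*(-107 + (-5)²) = √(-71)*(-107 + 25) = (I*√71)*(-82) = -82*I*√71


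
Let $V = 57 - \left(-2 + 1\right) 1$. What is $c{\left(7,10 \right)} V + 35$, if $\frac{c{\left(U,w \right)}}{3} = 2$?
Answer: $383$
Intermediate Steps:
$c{\left(U,w \right)} = 6$ ($c{\left(U,w \right)} = 3 \cdot 2 = 6$)
$V = 58$ ($V = 57 - \left(-1\right) 1 = 57 - -1 = 57 + 1 = 58$)
$c{\left(7,10 \right)} V + 35 = 6 \cdot 58 + 35 = 348 + 35 = 383$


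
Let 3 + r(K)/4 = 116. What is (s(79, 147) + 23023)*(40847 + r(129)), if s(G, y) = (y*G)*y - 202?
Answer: 71444461668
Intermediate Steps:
s(G, y) = -202 + G*y² (s(G, y) = (G*y)*y - 202 = G*y² - 202 = -202 + G*y²)
r(K) = 452 (r(K) = -12 + 4*116 = -12 + 464 = 452)
(s(79, 147) + 23023)*(40847 + r(129)) = ((-202 + 79*147²) + 23023)*(40847 + 452) = ((-202 + 79*21609) + 23023)*41299 = ((-202 + 1707111) + 23023)*41299 = (1706909 + 23023)*41299 = 1729932*41299 = 71444461668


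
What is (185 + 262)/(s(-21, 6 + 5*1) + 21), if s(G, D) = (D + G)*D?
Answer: -447/89 ≈ -5.0225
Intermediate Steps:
s(G, D) = D*(D + G)
(185 + 262)/(s(-21, 6 + 5*1) + 21) = (185 + 262)/((6 + 5*1)*((6 + 5*1) - 21) + 21) = 447/((6 + 5)*((6 + 5) - 21) + 21) = 447/(11*(11 - 21) + 21) = 447/(11*(-10) + 21) = 447/(-110 + 21) = 447/(-89) = 447*(-1/89) = -447/89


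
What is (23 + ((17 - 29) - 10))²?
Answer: 1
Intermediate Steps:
(23 + ((17 - 29) - 10))² = (23 + (-12 - 10))² = (23 - 22)² = 1² = 1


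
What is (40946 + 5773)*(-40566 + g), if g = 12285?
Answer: -1321260039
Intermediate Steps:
(40946 + 5773)*(-40566 + g) = (40946 + 5773)*(-40566 + 12285) = 46719*(-28281) = -1321260039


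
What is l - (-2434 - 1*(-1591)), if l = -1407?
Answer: -564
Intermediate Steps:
l - (-2434 - 1*(-1591)) = -1407 - (-2434 - 1*(-1591)) = -1407 - (-2434 + 1591) = -1407 - 1*(-843) = -1407 + 843 = -564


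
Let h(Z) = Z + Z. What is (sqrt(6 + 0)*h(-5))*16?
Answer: -160*sqrt(6) ≈ -391.92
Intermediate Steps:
h(Z) = 2*Z
(sqrt(6 + 0)*h(-5))*16 = (sqrt(6 + 0)*(2*(-5)))*16 = (sqrt(6)*(-10))*16 = -10*sqrt(6)*16 = -160*sqrt(6)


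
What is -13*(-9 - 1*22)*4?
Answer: 1612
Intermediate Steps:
-13*(-9 - 1*22)*4 = -13*(-9 - 22)*4 = -13*(-31)*4 = 403*4 = 1612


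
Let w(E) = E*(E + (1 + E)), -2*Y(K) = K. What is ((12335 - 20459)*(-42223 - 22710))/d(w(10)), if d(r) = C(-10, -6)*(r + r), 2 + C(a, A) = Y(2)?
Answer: -43959641/105 ≈ -4.1866e+5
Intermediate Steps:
Y(K) = -K/2
C(a, A) = -3 (C(a, A) = -2 - 1/2*2 = -2 - 1 = -3)
w(E) = E*(1 + 2*E)
d(r) = -6*r (d(r) = -3*(r + r) = -6*r)
((12335 - 20459)*(-42223 - 22710))/d(w(10)) = ((12335 - 20459)*(-42223 - 22710))/((-60*(1 + 2*10))) = (-8124*(-64933))/((-60*(1 + 20))) = 527515692/((-60*21)) = 527515692/((-6*210)) = 527515692/(-1260) = 527515692*(-1/1260) = -43959641/105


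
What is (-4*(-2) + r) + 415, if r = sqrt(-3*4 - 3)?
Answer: 423 + I*sqrt(15) ≈ 423.0 + 3.873*I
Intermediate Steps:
r = I*sqrt(15) (r = sqrt(-12 - 3) = sqrt(-15) = I*sqrt(15) ≈ 3.873*I)
(-4*(-2) + r) + 415 = (-4*(-2) + I*sqrt(15)) + 415 = (8 + I*sqrt(15)) + 415 = 423 + I*sqrt(15)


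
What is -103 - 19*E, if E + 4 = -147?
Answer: 2766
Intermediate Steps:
E = -151 (E = -4 - 147 = -151)
-103 - 19*E = -103 - 19*(-151) = -103 + 2869 = 2766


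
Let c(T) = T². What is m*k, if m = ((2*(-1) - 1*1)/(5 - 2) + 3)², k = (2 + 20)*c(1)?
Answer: 88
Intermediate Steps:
k = 22 (k = (2 + 20)*1² = 22*1 = 22)
m = 4 (m = ((-2 - 1)/3 + 3)² = (-3*⅓ + 3)² = (-1 + 3)² = 2² = 4)
m*k = 4*22 = 88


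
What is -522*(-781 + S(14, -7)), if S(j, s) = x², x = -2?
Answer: 405594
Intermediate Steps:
S(j, s) = 4 (S(j, s) = (-2)² = 4)
-522*(-781 + S(14, -7)) = -522*(-781 + 4) = -522*(-777) = 405594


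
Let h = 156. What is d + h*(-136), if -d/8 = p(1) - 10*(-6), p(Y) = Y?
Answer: -21704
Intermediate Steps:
d = -488 (d = -8*(1 - 10*(-6)) = -8*(1 + 60) = -8*61 = -488)
d + h*(-136) = -488 + 156*(-136) = -488 - 21216 = -21704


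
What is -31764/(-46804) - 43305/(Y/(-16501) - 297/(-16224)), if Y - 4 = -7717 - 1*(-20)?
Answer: -45217304733460677/505920150443 ≈ -89376.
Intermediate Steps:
Y = -7693 (Y = 4 + (-7717 - 1*(-20)) = 4 + (-7717 + 20) = 4 - 7697 = -7693)
-31764/(-46804) - 43305/(Y/(-16501) - 297/(-16224)) = -31764/(-46804) - 43305/(-7693/(-16501) - 297/(-16224)) = -31764*(-1/46804) - 43305/(-7693*(-1/16501) - 297*(-1/16224)) = 7941/11701 - 43305/(7693/16501 + 99/5408) = 7941/11701 - 43305/43237343/89237408 = 7941/11701 - 43305*89237408/43237343 = 7941/11701 - 3864425953440/43237343 = -45217304733460677/505920150443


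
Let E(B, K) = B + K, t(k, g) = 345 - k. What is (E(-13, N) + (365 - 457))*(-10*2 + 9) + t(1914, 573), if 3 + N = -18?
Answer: -183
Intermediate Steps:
N = -21 (N = -3 - 18 = -21)
(E(-13, N) + (365 - 457))*(-10*2 + 9) + t(1914, 573) = ((-13 - 21) + (365 - 457))*(-10*2 + 9) + (345 - 1*1914) = (-34 - 92)*(-20 + 9) + (345 - 1914) = -126*(-11) - 1569 = 1386 - 1569 = -183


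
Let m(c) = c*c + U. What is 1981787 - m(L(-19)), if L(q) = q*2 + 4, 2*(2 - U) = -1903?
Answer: 3959355/2 ≈ 1.9797e+6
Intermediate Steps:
U = 1907/2 (U = 2 - ½*(-1903) = 2 + 1903/2 = 1907/2 ≈ 953.50)
L(q) = 4 + 2*q (L(q) = 2*q + 4 = 4 + 2*q)
m(c) = 1907/2 + c² (m(c) = c*c + 1907/2 = c² + 1907/2 = 1907/2 + c²)
1981787 - m(L(-19)) = 1981787 - (1907/2 + (4 + 2*(-19))²) = 1981787 - (1907/2 + (4 - 38)²) = 1981787 - (1907/2 + (-34)²) = 1981787 - (1907/2 + 1156) = 1981787 - 1*4219/2 = 1981787 - 4219/2 = 3959355/2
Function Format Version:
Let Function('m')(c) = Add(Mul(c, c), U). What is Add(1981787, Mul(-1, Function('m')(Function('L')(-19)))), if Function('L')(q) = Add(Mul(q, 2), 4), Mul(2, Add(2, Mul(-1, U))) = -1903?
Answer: Rational(3959355, 2) ≈ 1.9797e+6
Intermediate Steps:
U = Rational(1907, 2) (U = Add(2, Mul(Rational(-1, 2), -1903)) = Add(2, Rational(1903, 2)) = Rational(1907, 2) ≈ 953.50)
Function('L')(q) = Add(4, Mul(2, q)) (Function('L')(q) = Add(Mul(2, q), 4) = Add(4, Mul(2, q)))
Function('m')(c) = Add(Rational(1907, 2), Pow(c, 2)) (Function('m')(c) = Add(Mul(c, c), Rational(1907, 2)) = Add(Pow(c, 2), Rational(1907, 2)) = Add(Rational(1907, 2), Pow(c, 2)))
Add(1981787, Mul(-1, Function('m')(Function('L')(-19)))) = Add(1981787, Mul(-1, Add(Rational(1907, 2), Pow(Add(4, Mul(2, -19)), 2)))) = Add(1981787, Mul(-1, Add(Rational(1907, 2), Pow(Add(4, -38), 2)))) = Add(1981787, Mul(-1, Add(Rational(1907, 2), Pow(-34, 2)))) = Add(1981787, Mul(-1, Add(Rational(1907, 2), 1156))) = Add(1981787, Mul(-1, Rational(4219, 2))) = Add(1981787, Rational(-4219, 2)) = Rational(3959355, 2)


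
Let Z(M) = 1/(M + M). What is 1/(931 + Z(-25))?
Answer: 50/46549 ≈ 0.0010741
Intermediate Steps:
Z(M) = 1/(2*M)
1/(931 + Z(-25)) = 1/(931 + (1/2)/(-25)) = 1/(931 + (1/2)*(-1/25)) = 1/(931 - 1/50) = 1/(46549/50) = 50/46549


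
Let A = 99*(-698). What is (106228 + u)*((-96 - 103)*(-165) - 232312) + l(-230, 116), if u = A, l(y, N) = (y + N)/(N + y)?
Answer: -7405783101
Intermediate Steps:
l(y, N) = 1 (l(y, N) = (N + y)/(N + y) = 1)
A = -69102
u = -69102
(106228 + u)*((-96 - 103)*(-165) - 232312) + l(-230, 116) = (106228 - 69102)*((-96 - 103)*(-165) - 232312) + 1 = 37126*(-199*(-165) - 232312) + 1 = 37126*(32835 - 232312) + 1 = 37126*(-199477) + 1 = -7405783102 + 1 = -7405783101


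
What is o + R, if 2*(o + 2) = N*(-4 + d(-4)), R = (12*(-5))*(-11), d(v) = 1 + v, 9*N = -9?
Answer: 1323/2 ≈ 661.50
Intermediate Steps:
N = -1 (N = (⅑)*(-9) = -1)
R = 660 (R = -60*(-11) = 660)
o = 3/2 (o = -2 + (-(-4 + (1 - 4)))/2 = -2 + (-(-4 - 3))/2 = -2 + (-1*(-7))/2 = -2 + (½)*7 = -2 + 7/2 = 3/2 ≈ 1.5000)
o + R = 3/2 + 660 = 1323/2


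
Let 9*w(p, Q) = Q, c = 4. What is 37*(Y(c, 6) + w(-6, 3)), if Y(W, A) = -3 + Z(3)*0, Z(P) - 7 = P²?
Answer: -296/3 ≈ -98.667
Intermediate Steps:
Z(P) = 7 + P²
w(p, Q) = Q/9
Y(W, A) = -3 (Y(W, A) = -3 + (7 + 3²)*0 = -3 + (7 + 9)*0 = -3 + 16*0 = -3 + 0 = -3)
37*(Y(c, 6) + w(-6, 3)) = 37*(-3 + (⅑)*3) = 37*(-3 + ⅓) = 37*(-8/3) = -296/3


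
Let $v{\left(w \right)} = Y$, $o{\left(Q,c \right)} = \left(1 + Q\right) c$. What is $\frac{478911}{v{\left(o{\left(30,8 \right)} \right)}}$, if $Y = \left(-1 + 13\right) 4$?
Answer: $\frac{159637}{16} \approx 9977.3$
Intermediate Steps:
$o{\left(Q,c \right)} = c \left(1 + Q\right)$
$Y = 48$ ($Y = 12 \cdot 4 = 48$)
$v{\left(w \right)} = 48$
$\frac{478911}{v{\left(o{\left(30,8 \right)} \right)}} = \frac{478911}{48} = 478911 \cdot \frac{1}{48} = \frac{159637}{16}$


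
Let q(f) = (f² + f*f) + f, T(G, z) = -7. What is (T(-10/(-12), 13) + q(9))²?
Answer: 26896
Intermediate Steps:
q(f) = f + 2*f² (q(f) = (f² + f²) + f = 2*f² + f = f + 2*f²)
(T(-10/(-12), 13) + q(9))² = (-7 + 9*(1 + 2*9))² = (-7 + 9*(1 + 18))² = (-7 + 9*19)² = (-7 + 171)² = 164² = 26896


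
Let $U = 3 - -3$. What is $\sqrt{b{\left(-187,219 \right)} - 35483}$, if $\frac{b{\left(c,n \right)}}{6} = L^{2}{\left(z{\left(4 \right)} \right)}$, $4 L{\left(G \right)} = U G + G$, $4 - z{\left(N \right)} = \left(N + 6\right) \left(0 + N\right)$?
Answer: $i \sqrt{11669} \approx 108.02 i$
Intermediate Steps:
$U = 6$ ($U = 3 + 3 = 6$)
$z{\left(N \right)} = 4 - N \left(6 + N\right)$ ($z{\left(N \right)} = 4 - \left(N + 6\right) \left(0 + N\right) = 4 - \left(6 + N\right) N = 4 - N \left(6 + N\right)$)
$L{\left(G \right)} = \frac{7 G}{4}$ ($L{\left(G \right)} = \frac{6 G + G}{4} = \frac{7 G}{4}$)
$b{\left(c,n \right)} = 23814$ ($b{\left(c,n \right)} = 6 \left(\frac{7 \left(4 - 4^{2} - 24\right)}{4}\right)^{2} = 6 \left(\frac{7 \left(4 - 16 - 24\right)}{4}\right)^{2} = 6 \left(\frac{7}{4} \left(-36\right)\right)^{2} = 6 \left(-63\right)^{2} = 6 \cdot 3969 = 23814$)
$\sqrt{b{\left(-187,219 \right)} - 35483} = \sqrt{23814 - 35483} = \sqrt{-11669} = i \sqrt{11669}$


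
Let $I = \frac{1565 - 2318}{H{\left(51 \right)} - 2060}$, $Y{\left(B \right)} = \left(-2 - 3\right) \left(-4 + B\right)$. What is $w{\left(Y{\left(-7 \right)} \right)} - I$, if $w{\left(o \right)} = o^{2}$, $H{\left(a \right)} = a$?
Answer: $\frac{6076472}{2009} \approx 3024.6$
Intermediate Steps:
$Y{\left(B \right)} = 20 - 5 B$ ($Y{\left(B \right)} = - 5 \left(-4 + B\right) = 20 - 5 B$)
$I = \frac{753}{2009}$ ($I = \frac{1565 - 2318}{51 - 2060} = - \frac{753}{-2009} = \left(-753\right) \left(- \frac{1}{2009}\right) = \frac{753}{2009} \approx 0.37481$)
$w{\left(Y{\left(-7 \right)} \right)} - I = \left(20 - -35\right)^{2} - \frac{753}{2009} = \left(20 + 35\right)^{2} - \frac{753}{2009} = 55^{2} - \frac{753}{2009} = 3025 - \frac{753}{2009} = \frac{6076472}{2009}$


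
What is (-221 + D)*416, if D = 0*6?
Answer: -91936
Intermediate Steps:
D = 0
(-221 + D)*416 = (-221 + 0)*416 = -221*416 = -91936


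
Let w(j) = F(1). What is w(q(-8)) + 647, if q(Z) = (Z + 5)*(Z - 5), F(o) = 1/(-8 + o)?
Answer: 4528/7 ≈ 646.86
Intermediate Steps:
q(Z) = (-5 + Z)*(5 + Z) (q(Z) = (5 + Z)*(-5 + Z) = (-5 + Z)*(5 + Z))
w(j) = -⅐ (w(j) = 1/(-8 + 1) = 1/(-7) = -⅐)
w(q(-8)) + 647 = -⅐ + 647 = 4528/7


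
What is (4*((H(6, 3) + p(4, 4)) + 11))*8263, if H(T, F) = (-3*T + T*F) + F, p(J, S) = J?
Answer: 594936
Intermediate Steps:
H(T, F) = F - 3*T + F*T (H(T, F) = (-3*T + F*T) + F = F - 3*T + F*T)
(4*((H(6, 3) + p(4, 4)) + 11))*8263 = (4*(((3 - 3*6 + 3*6) + 4) + 11))*8263 = (4*(((3 - 18 + 18) + 4) + 11))*8263 = (4*((3 + 4) + 11))*8263 = (4*(7 + 11))*8263 = (4*18)*8263 = 72*8263 = 594936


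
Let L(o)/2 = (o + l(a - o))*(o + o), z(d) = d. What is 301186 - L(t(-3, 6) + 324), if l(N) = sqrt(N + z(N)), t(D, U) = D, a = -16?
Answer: -110978 - 1284*I*sqrt(674) ≈ -1.1098e+5 - 33335.0*I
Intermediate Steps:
l(N) = sqrt(2)*sqrt(N) (l(N) = sqrt(N + N) = sqrt(2*N) = sqrt(2)*sqrt(N))
L(o) = 4*o*(o + sqrt(2)*sqrt(-16 - o)) (L(o) = 2*((o + sqrt(2)*sqrt(-16 - o))*(o + o)) = 2*((o + sqrt(2)*sqrt(-16 - o))*(2*o)) = 2*(2*o*(o + sqrt(2)*sqrt(-16 - o))) = 4*o*(o + sqrt(2)*sqrt(-16 - o)))
301186 - L(t(-3, 6) + 324) = 301186 - 4*(-3 + 324)*((-3 + 324) + sqrt(-32 - 2*(-3 + 324))) = 301186 - 4*321*(321 + sqrt(-32 - 2*321)) = 301186 - 4*321*(321 + sqrt(-32 - 642)) = 301186 - 4*321*(321 + sqrt(-674)) = 301186 - 4*321*(321 + I*sqrt(674)) = 301186 - (412164 + 1284*I*sqrt(674)) = 301186 + (-412164 - 1284*I*sqrt(674)) = -110978 - 1284*I*sqrt(674)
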